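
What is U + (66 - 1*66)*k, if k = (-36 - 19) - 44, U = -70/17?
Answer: -70/17 ≈ -4.1176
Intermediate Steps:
U = -70/17 (U = -70*1/17 = -70/17 ≈ -4.1176)
k = -99 (k = -55 - 44 = -99)
U + (66 - 1*66)*k = -70/17 + (66 - 1*66)*(-99) = -70/17 + (66 - 66)*(-99) = -70/17 + 0*(-99) = -70/17 + 0 = -70/17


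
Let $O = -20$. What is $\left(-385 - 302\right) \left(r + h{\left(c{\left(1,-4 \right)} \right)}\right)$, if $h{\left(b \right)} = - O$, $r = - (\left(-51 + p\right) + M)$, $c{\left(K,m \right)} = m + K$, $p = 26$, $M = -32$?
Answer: $-52899$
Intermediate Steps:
$c{\left(K,m \right)} = K + m$
$r = 57$ ($r = - (\left(-51 + 26\right) - 32) = - (-25 - 32) = \left(-1\right) \left(-57\right) = 57$)
$h{\left(b \right)} = 20$ ($h{\left(b \right)} = \left(-1\right) \left(-20\right) = 20$)
$\left(-385 - 302\right) \left(r + h{\left(c{\left(1,-4 \right)} \right)}\right) = \left(-385 - 302\right) \left(57 + 20\right) = \left(-687\right) 77 = -52899$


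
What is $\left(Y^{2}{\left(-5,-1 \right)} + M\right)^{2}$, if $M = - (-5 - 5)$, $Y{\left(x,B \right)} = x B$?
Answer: $1225$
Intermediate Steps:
$Y{\left(x,B \right)} = B x$
$M = 10$ ($M = \left(-1\right) \left(-10\right) = 10$)
$\left(Y^{2}{\left(-5,-1 \right)} + M\right)^{2} = \left(\left(\left(-1\right) \left(-5\right)\right)^{2} + 10\right)^{2} = \left(5^{2} + 10\right)^{2} = \left(25 + 10\right)^{2} = 35^{2} = 1225$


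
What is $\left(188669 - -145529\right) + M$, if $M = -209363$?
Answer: $124835$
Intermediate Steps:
$\left(188669 - -145529\right) + M = \left(188669 - -145529\right) - 209363 = \left(188669 + 145529\right) - 209363 = 334198 - 209363 = 124835$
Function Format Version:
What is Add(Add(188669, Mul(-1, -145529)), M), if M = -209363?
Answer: 124835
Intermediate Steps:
Add(Add(188669, Mul(-1, -145529)), M) = Add(Add(188669, Mul(-1, -145529)), -209363) = Add(Add(188669, 145529), -209363) = Add(334198, -209363) = 124835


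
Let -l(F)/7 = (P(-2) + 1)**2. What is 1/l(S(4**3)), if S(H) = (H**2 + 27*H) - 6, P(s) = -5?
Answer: -1/112 ≈ -0.0089286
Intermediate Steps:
S(H) = -6 + H**2 + 27*H
l(F) = -112 (l(F) = -7*(-5 + 1)**2 = -7*(-4)**2 = -7*16 = -112)
1/l(S(4**3)) = 1/(-112) = -1/112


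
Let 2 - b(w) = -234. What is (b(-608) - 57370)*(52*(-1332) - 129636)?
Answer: 11363952600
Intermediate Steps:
b(w) = 236 (b(w) = 2 - 1*(-234) = 2 + 234 = 236)
(b(-608) - 57370)*(52*(-1332) - 129636) = (236 - 57370)*(52*(-1332) - 129636) = -57134*(-69264 - 129636) = -57134*(-198900) = 11363952600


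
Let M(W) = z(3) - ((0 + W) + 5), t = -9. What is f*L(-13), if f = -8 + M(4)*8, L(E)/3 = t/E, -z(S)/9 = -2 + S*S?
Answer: -15768/13 ≈ -1212.9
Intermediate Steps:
z(S) = 18 - 9*S**2 (z(S) = -9*(-2 + S*S) = -9*(-2 + S**2) = 18 - 9*S**2)
L(E) = -27/E (L(E) = 3*(-9/E) = -27/E)
M(W) = -68 - W (M(W) = (18 - 9*3**2) - ((0 + W) + 5) = (18 - 9*9) - (W + 5) = (18 - 81) - (5 + W) = -63 + (-5 - W) = -68 - W)
f = -584 (f = -8 + (-68 - 1*4)*8 = -8 + (-68 - 4)*8 = -8 - 72*8 = -8 - 576 = -584)
f*L(-13) = -(-15768)/(-13) = -(-15768)*(-1)/13 = -584*27/13 = -15768/13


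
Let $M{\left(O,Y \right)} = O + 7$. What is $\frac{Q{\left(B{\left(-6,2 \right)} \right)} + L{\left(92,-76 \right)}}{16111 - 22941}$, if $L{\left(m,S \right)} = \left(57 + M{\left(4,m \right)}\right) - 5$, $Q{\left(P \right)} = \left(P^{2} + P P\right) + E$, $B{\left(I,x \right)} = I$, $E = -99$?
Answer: $- \frac{18}{3415} \approx -0.0052709$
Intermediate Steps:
$M{\left(O,Y \right)} = 7 + O$
$Q{\left(P \right)} = -99 + 2 P^{2}$ ($Q{\left(P \right)} = \left(P^{2} + P P\right) - 99 = \left(P^{2} + P^{2}\right) - 99 = 2 P^{2} - 99 = -99 + 2 P^{2}$)
$L{\left(m,S \right)} = 63$ ($L{\left(m,S \right)} = \left(57 + \left(7 + 4\right)\right) - 5 = \left(57 + 11\right) - 5 = 68 - 5 = 63$)
$\frac{Q{\left(B{\left(-6,2 \right)} \right)} + L{\left(92,-76 \right)}}{16111 - 22941} = \frac{\left(-99 + 2 \left(-6\right)^{2}\right) + 63}{16111 - 22941} = \frac{\left(-99 + 2 \cdot 36\right) + 63}{-6830} = \left(\left(-99 + 72\right) + 63\right) \left(- \frac{1}{6830}\right) = \left(-27 + 63\right) \left(- \frac{1}{6830}\right) = 36 \left(- \frac{1}{6830}\right) = - \frac{18}{3415}$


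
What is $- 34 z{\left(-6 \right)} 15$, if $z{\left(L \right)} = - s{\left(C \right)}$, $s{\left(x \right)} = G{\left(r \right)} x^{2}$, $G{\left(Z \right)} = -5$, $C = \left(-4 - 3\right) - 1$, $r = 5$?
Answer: $-163200$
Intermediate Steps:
$C = -8$ ($C = -7 - 1 = -8$)
$s{\left(x \right)} = - 5 x^{2}$
$z{\left(L \right)} = 320$ ($z{\left(L \right)} = - \left(-5\right) \left(-8\right)^{2} = - \left(-5\right) 64 = \left(-1\right) \left(-320\right) = 320$)
$- 34 z{\left(-6 \right)} 15 = \left(-34\right) 320 \cdot 15 = \left(-10880\right) 15 = -163200$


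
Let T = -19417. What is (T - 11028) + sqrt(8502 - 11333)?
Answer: -30445 + I*sqrt(2831) ≈ -30445.0 + 53.207*I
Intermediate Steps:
(T - 11028) + sqrt(8502 - 11333) = (-19417 - 11028) + sqrt(8502 - 11333) = -30445 + sqrt(-2831) = -30445 + I*sqrt(2831)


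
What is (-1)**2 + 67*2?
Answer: 135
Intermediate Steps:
(-1)**2 + 67*2 = 1 + 134 = 135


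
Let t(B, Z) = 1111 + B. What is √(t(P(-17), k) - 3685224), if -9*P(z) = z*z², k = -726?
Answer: 2*I*√8288026/3 ≈ 1919.3*I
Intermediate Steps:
P(z) = -z³/9 (P(z) = -z*z²/9 = -z³/9)
√(t(P(-17), k) - 3685224) = √((1111 - ⅑*(-17)³) - 3685224) = √((1111 - ⅑*(-4913)) - 3685224) = √((1111 + 4913/9) - 3685224) = √(14912/9 - 3685224) = √(-33152104/9) = 2*I*√8288026/3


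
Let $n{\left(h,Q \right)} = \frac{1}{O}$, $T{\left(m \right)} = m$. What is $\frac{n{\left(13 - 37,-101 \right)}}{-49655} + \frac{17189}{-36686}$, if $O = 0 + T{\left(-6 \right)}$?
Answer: $- \frac{1280270521}{2732464995} \approx -0.46854$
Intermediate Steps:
$O = -6$ ($O = 0 - 6 = -6$)
$n{\left(h,Q \right)} = - \frac{1}{6}$ ($n{\left(h,Q \right)} = \frac{1}{-6} = - \frac{1}{6}$)
$\frac{n{\left(13 - 37,-101 \right)}}{-49655} + \frac{17189}{-36686} = - \frac{1}{6 \left(-49655\right)} + \frac{17189}{-36686} = \left(- \frac{1}{6}\right) \left(- \frac{1}{49655}\right) + 17189 \left(- \frac{1}{36686}\right) = \frac{1}{297930} - \frac{17189}{36686} = - \frac{1280270521}{2732464995}$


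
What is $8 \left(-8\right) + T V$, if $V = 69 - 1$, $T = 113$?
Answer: $7620$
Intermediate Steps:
$V = 68$ ($V = 69 - 1 = 68$)
$8 \left(-8\right) + T V = 8 \left(-8\right) + 113 \cdot 68 = -64 + 7684 = 7620$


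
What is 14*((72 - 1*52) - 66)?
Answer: -644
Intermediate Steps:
14*((72 - 1*52) - 66) = 14*((72 - 52) - 66) = 14*(20 - 66) = 14*(-46) = -644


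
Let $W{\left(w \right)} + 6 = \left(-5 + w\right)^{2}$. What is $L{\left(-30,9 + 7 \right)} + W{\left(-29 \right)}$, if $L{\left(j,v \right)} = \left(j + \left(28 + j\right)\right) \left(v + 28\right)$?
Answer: $-258$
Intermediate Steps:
$W{\left(w \right)} = -6 + \left(-5 + w\right)^{2}$
$L{\left(j,v \right)} = \left(28 + v\right) \left(28 + 2 j\right)$ ($L{\left(j,v \right)} = \left(28 + 2 j\right) \left(28 + v\right) = \left(28 + v\right) \left(28 + 2 j\right)$)
$L{\left(-30,9 + 7 \right)} + W{\left(-29 \right)} = \left(784 + 28 \left(9 + 7\right) + 56 \left(-30\right) + 2 \left(-30\right) \left(9 + 7\right)\right) - \left(6 - \left(-5 - 29\right)^{2}\right) = \left(784 + 28 \cdot 16 - 1680 + 2 \left(-30\right) 16\right) - \left(6 - \left(-34\right)^{2}\right) = \left(784 + 448 - 1680 - 960\right) + \left(-6 + 1156\right) = -1408 + 1150 = -258$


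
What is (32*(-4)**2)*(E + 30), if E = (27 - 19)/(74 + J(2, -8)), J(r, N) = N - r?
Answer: 15424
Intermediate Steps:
E = 1/8 (E = (27 - 19)/(74 + (-8 - 1*2)) = 8/(74 + (-8 - 2)) = 8/(74 - 10) = 8/64 = 8*(1/64) = 1/8 ≈ 0.12500)
(32*(-4)**2)*(E + 30) = (32*(-4)**2)*(1/8 + 30) = (32*16)*(241/8) = 512*(241/8) = 15424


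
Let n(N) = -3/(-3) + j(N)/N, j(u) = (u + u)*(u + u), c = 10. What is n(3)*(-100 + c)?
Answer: -1170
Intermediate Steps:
j(u) = 4*u**2 (j(u) = (2*u)*(2*u) = 4*u**2)
n(N) = 1 + 4*N (n(N) = -3/(-3) + (4*N**2)/N = -3*(-1/3) + 4*N = 1 + 4*N)
n(3)*(-100 + c) = (1 + 4*3)*(-100 + 10) = (1 + 12)*(-90) = 13*(-90) = -1170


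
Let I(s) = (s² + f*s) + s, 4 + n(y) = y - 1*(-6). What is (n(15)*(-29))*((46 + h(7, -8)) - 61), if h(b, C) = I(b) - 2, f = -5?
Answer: -1972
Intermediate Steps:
n(y) = 2 + y (n(y) = -4 + (y - 1*(-6)) = -4 + (y + 6) = -4 + (6 + y) = 2 + y)
I(s) = s² - 4*s (I(s) = (s² - 5*s) + s = s² - 4*s)
h(b, C) = -2 + b*(-4 + b) (h(b, C) = b*(-4 + b) - 2 = -2 + b*(-4 + b))
(n(15)*(-29))*((46 + h(7, -8)) - 61) = ((2 + 15)*(-29))*((46 + (-2 + 7*(-4 + 7))) - 61) = (17*(-29))*((46 + (-2 + 7*3)) - 61) = -493*((46 + (-2 + 21)) - 61) = -493*((46 + 19) - 61) = -493*(65 - 61) = -493*4 = -1972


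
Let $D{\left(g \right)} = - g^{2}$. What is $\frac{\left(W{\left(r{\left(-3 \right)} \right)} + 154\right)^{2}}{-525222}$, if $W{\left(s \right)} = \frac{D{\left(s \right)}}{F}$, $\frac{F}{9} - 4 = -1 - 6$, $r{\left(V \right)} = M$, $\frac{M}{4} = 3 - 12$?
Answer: $- \frac{20402}{262611} \approx -0.077689$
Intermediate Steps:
$M = -36$ ($M = 4 \left(3 - 12\right) = 4 \left(-9\right) = -36$)
$r{\left(V \right)} = -36$
$F = -27$ ($F = 36 + 9 \left(-1 - 6\right) = 36 + 9 \left(-7\right) = 36 - 63 = -27$)
$W{\left(s \right)} = \frac{s^{2}}{27}$ ($W{\left(s \right)} = \frac{\left(-1\right) s^{2}}{-27} = - s^{2} \left(- \frac{1}{27}\right) = \frac{s^{2}}{27}$)
$\frac{\left(W{\left(r{\left(-3 \right)} \right)} + 154\right)^{2}}{-525222} = \frac{\left(\frac{\left(-36\right)^{2}}{27} + 154\right)^{2}}{-525222} = \left(\frac{1}{27} \cdot 1296 + 154\right)^{2} \left(- \frac{1}{525222}\right) = \left(48 + 154\right)^{2} \left(- \frac{1}{525222}\right) = 202^{2} \left(- \frac{1}{525222}\right) = 40804 \left(- \frac{1}{525222}\right) = - \frac{20402}{262611}$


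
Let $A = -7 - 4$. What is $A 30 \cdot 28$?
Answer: $-9240$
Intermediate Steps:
$A = -11$
$A 30 \cdot 28 = \left(-11\right) 30 \cdot 28 = \left(-330\right) 28 = -9240$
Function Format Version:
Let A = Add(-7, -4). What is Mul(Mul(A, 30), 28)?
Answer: -9240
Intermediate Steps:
A = -11
Mul(Mul(A, 30), 28) = Mul(Mul(-11, 30), 28) = Mul(-330, 28) = -9240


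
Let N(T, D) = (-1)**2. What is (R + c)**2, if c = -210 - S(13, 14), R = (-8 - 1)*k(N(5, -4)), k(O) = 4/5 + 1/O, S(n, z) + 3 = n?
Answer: 1394761/25 ≈ 55790.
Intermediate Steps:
S(n, z) = -3 + n
N(T, D) = 1
k(O) = 4/5 + 1/O (k(O) = 4*(1/5) + 1/O = 4/5 + 1/O)
R = -81/5 (R = (-8 - 1)*(4/5 + 1/1) = -9*(4/5 + 1) = -9*9/5 = -81/5 ≈ -16.200)
c = -220 (c = -210 - (-3 + 13) = -210 - 1*10 = -210 - 10 = -220)
(R + c)**2 = (-81/5 - 220)**2 = (-1181/5)**2 = 1394761/25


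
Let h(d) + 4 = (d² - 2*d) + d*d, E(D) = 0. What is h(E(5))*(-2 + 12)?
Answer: -40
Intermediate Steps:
h(d) = -4 - 2*d + 2*d² (h(d) = -4 + ((d² - 2*d) + d*d) = -4 + ((d² - 2*d) + d²) = -4 + (-2*d + 2*d²) = -4 - 2*d + 2*d²)
h(E(5))*(-2 + 12) = (-4 - 2*0 + 2*0²)*(-2 + 12) = (-4 + 0 + 2*0)*10 = (-4 + 0 + 0)*10 = -4*10 = -40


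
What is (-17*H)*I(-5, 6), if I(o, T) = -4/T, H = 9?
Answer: 102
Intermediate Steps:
(-17*H)*I(-5, 6) = (-153)*(-4/6) = (-17*9)*(-4*1/6) = -153*(-2/3) = 102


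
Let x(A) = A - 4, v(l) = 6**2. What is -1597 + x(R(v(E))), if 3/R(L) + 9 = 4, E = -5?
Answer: -8008/5 ≈ -1601.6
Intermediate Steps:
v(l) = 36
R(L) = -3/5 (R(L) = 3/(-9 + 4) = 3/(-5) = 3*(-1/5) = -3/5)
x(A) = -4 + A
-1597 + x(R(v(E))) = -1597 + (-4 - 3/5) = -1597 - 23/5 = -8008/5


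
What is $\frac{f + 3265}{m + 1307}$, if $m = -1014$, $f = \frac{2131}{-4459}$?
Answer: $\frac{14556504}{1306487} \approx 11.142$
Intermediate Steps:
$f = - \frac{2131}{4459}$ ($f = 2131 \left(- \frac{1}{4459}\right) = - \frac{2131}{4459} \approx -0.47791$)
$\frac{f + 3265}{m + 1307} = \frac{- \frac{2131}{4459} + 3265}{-1014 + 1307} = \frac{14556504}{4459 \cdot 293} = \frac{14556504}{4459} \cdot \frac{1}{293} = \frac{14556504}{1306487}$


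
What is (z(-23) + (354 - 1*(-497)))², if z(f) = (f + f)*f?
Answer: 3644281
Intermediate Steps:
z(f) = 2*f² (z(f) = (2*f)*f = 2*f²)
(z(-23) + (354 - 1*(-497)))² = (2*(-23)² + (354 - 1*(-497)))² = (2*529 + (354 + 497))² = (1058 + 851)² = 1909² = 3644281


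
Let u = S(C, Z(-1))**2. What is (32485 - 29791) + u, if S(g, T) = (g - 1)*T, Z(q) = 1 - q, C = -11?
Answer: 3270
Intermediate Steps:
S(g, T) = T*(-1 + g) (S(g, T) = (-1 + g)*T = T*(-1 + g))
u = 576 (u = ((1 - 1*(-1))*(-1 - 11))**2 = ((1 + 1)*(-12))**2 = (2*(-12))**2 = (-24)**2 = 576)
(32485 - 29791) + u = (32485 - 29791) + 576 = 2694 + 576 = 3270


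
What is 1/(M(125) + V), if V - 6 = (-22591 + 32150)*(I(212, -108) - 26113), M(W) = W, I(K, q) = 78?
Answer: -1/248868434 ≈ -4.0182e-9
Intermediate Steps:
V = -248868559 (V = 6 + (-22591 + 32150)*(78 - 26113) = 6 + 9559*(-26035) = 6 - 248868565 = -248868559)
1/(M(125) + V) = 1/(125 - 248868559) = 1/(-248868434) = -1/248868434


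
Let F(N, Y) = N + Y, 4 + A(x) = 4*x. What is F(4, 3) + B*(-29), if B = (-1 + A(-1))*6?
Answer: 1573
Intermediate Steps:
A(x) = -4 + 4*x
B = -54 (B = (-1 + (-4 + 4*(-1)))*6 = (-1 + (-4 - 4))*6 = (-1 - 8)*6 = -9*6 = -54)
F(4, 3) + B*(-29) = (4 + 3) - 54*(-29) = 7 + 1566 = 1573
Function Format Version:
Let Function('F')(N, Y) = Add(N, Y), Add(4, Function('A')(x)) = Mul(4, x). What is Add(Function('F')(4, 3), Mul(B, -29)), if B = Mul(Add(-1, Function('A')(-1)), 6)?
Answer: 1573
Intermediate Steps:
Function('A')(x) = Add(-4, Mul(4, x))
B = -54 (B = Mul(Add(-1, Add(-4, Mul(4, -1))), 6) = Mul(Add(-1, Add(-4, -4)), 6) = Mul(Add(-1, -8), 6) = Mul(-9, 6) = -54)
Add(Function('F')(4, 3), Mul(B, -29)) = Add(Add(4, 3), Mul(-54, -29)) = Add(7, 1566) = 1573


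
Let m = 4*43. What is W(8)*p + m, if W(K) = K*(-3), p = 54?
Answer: -1124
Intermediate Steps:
W(K) = -3*K
m = 172
W(8)*p + m = -3*8*54 + 172 = -24*54 + 172 = -1296 + 172 = -1124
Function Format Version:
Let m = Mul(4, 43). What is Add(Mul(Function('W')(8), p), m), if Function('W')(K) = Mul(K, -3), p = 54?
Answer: -1124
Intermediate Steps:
Function('W')(K) = Mul(-3, K)
m = 172
Add(Mul(Function('W')(8), p), m) = Add(Mul(Mul(-3, 8), 54), 172) = Add(Mul(-24, 54), 172) = Add(-1296, 172) = -1124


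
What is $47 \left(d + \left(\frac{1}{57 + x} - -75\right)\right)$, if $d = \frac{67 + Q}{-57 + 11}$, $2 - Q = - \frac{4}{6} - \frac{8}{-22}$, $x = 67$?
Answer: $\frac{325130255}{94116} \approx 3454.6$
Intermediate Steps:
$Q = \frac{76}{33}$ ($Q = 2 - \left(- \frac{4}{6} - \frac{8}{-22}\right) = 2 - \left(\left(-4\right) \frac{1}{6} - - \frac{4}{11}\right) = 2 - \left(- \frac{2}{3} + \frac{4}{11}\right) = 2 - - \frac{10}{33} = 2 + \frac{10}{33} = \frac{76}{33} \approx 2.303$)
$d = - \frac{2287}{1518}$ ($d = \frac{67 + \frac{76}{33}}{-57 + 11} = \frac{2287}{33 \left(-46\right)} = \frac{2287}{33} \left(- \frac{1}{46}\right) = - \frac{2287}{1518} \approx -1.5066$)
$47 \left(d + \left(\frac{1}{57 + x} - -75\right)\right) = 47 \left(- \frac{2287}{1518} + \left(\frac{1}{57 + 67} - -75\right)\right) = 47 \left(- \frac{2287}{1518} + \left(\frac{1}{124} + 75\right)\right) = 47 \left(- \frac{2287}{1518} + \frac{9301}{124}\right) = 47 \cdot \frac{6917665}{94116} = \frac{325130255}{94116}$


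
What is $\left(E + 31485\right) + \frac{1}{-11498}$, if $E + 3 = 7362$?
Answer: $\frac{446628311}{11498} \approx 38844.0$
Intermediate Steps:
$E = 7359$ ($E = -3 + 7362 = 7359$)
$\left(E + 31485\right) + \frac{1}{-11498} = \left(7359 + 31485\right) + \frac{1}{-11498} = 38844 - \frac{1}{11498} = \frac{446628311}{11498}$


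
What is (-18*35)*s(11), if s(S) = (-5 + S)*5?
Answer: -18900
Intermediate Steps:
s(S) = -25 + 5*S
(-18*35)*s(11) = (-18*35)*(-25 + 5*11) = -630*(-25 + 55) = -630*30 = -18900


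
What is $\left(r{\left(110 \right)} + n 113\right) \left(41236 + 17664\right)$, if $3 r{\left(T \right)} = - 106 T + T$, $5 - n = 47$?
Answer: $-506304400$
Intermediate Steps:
$n = -42$ ($n = 5 - 47 = -42$)
$r{\left(T \right)} = - 35 T$ ($r{\left(T \right)} = \frac{- 106 T + T}{3} = \frac{\left(-105\right) T}{3} = - 35 T$)
$\left(r{\left(110 \right)} + n 113\right) \left(41236 + 17664\right) = \left(\left(-35\right) 110 - 4746\right) \left(41236 + 17664\right) = \left(-3850 - 4746\right) 58900 = \left(-8596\right) 58900 = -506304400$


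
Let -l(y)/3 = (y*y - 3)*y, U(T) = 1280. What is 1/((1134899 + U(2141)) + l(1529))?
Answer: -1/10722526727 ≈ -9.3262e-11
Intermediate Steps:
l(y) = -3*y*(-3 + y²) (l(y) = -3*(y*y - 3)*y = -3*(y² - 3)*y = -3*(-3 + y²)*y = -3*y*(-3 + y²))
1/((1134899 + U(2141)) + l(1529)) = 1/((1134899 + 1280) + 3*1529*(3 - 1*1529²)) = 1/(1136179 + 3*1529*(3 - 1*2337841)) = 1/(1136179 + 3*1529*(3 - 2337841)) = 1/(1136179 + 3*1529*(-2337838)) = 1/(1136179 - 10723662906) = 1/(-10722526727) = -1/10722526727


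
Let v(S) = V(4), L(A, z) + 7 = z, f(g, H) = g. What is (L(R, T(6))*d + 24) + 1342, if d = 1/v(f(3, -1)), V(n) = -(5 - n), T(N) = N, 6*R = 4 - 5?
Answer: 1367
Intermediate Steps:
R = -⅙ (R = (4 - 5)/6 = (⅙)*(-1) = -⅙ ≈ -0.16667)
L(A, z) = -7 + z
V(n) = -5 + n
v(S) = -1 (v(S) = -5 + 4 = -1)
d = -1 (d = 1/(-1) = -1)
(L(R, T(6))*d + 24) + 1342 = ((-7 + 6)*(-1) + 24) + 1342 = (-1*(-1) + 24) + 1342 = (1 + 24) + 1342 = 25 + 1342 = 1367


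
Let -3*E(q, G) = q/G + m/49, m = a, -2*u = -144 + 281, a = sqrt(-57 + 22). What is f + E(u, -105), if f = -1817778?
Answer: -1145200277/630 - I*sqrt(35)/147 ≈ -1.8178e+6 - 0.040245*I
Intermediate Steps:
a = I*sqrt(35) (a = sqrt(-35) = I*sqrt(35) ≈ 5.9161*I)
u = -137/2 (u = -(-144 + 281)/2 = -1/2*137 = -137/2 ≈ -68.500)
m = I*sqrt(35) ≈ 5.9161*I
E(q, G) = -q/(3*G) - I*sqrt(35)/147 (E(q, G) = -(q/G + (I*sqrt(35))/49)/3 = -(q/G + (I*sqrt(35))*(1/49))/3 = -(q/G + I*sqrt(35)/49)/3 = -q/(3*G) - I*sqrt(35)/147)
f + E(u, -105) = -1817778 + (-1/3*(-137/2)/(-105) - I*sqrt(35)/147) = -1817778 + (-1/3*(-137/2)*(-1/105) - I*sqrt(35)/147) = -1817778 + (-137/630 - I*sqrt(35)/147) = -1145200277/630 - I*sqrt(35)/147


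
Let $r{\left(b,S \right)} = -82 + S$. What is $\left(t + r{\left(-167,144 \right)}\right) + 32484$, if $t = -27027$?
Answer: $5519$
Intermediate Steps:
$\left(t + r{\left(-167,144 \right)}\right) + 32484 = \left(-27027 + \left(-82 + 144\right)\right) + 32484 = \left(-27027 + 62\right) + 32484 = -26965 + 32484 = 5519$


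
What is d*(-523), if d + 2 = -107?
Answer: 57007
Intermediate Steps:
d = -109 (d = -2 - 107 = -109)
d*(-523) = -109*(-523) = 57007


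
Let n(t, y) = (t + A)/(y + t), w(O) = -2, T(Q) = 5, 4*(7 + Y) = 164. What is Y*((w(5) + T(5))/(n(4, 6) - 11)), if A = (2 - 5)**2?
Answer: -1020/97 ≈ -10.515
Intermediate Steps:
Y = 34 (Y = -7 + (1/4)*164 = -7 + 41 = 34)
A = 9 (A = (-3)**2 = 9)
n(t, y) = (9 + t)/(t + y) (n(t, y) = (t + 9)/(y + t) = (9 + t)/(t + y))
Y*((w(5) + T(5))/(n(4, 6) - 11)) = 34*((-2 + 5)/((9 + 4)/(4 + 6) - 11)) = 34*(3/(13/10 - 11)) = 34*(3/(-97/10)) = 34*(3*(-10/97)) = 34*(-30/97) = -1020/97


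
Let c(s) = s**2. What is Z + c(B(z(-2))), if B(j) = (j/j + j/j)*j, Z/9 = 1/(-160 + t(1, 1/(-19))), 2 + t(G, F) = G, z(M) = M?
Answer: 2567/161 ≈ 15.944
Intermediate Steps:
t(G, F) = -2 + G
Z = -9/161 (Z = 9/(-160 + (-2 + 1)) = 9/(-160 - 1) = 9/(-161) = 9*(-1/161) = -9/161 ≈ -0.055901)
B(j) = 2*j (B(j) = (1 + 1)*j = 2*j)
Z + c(B(z(-2))) = -9/161 + (2*(-2))**2 = -9/161 + (-4)**2 = -9/161 + 16 = 2567/161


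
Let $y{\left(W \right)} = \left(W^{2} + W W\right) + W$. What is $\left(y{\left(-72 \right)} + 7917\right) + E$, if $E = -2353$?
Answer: $15860$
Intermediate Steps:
$y{\left(W \right)} = W + 2 W^{2}$ ($y{\left(W \right)} = \left(W^{2} + W^{2}\right) + W = 2 W^{2} + W = W + 2 W^{2}$)
$\left(y{\left(-72 \right)} + 7917\right) + E = \left(- 72 \left(1 + 2 \left(-72\right)\right) + 7917\right) - 2353 = \left(- 72 \left(1 - 144\right) + 7917\right) - 2353 = \left(\left(-72\right) \left(-143\right) + 7917\right) - 2353 = \left(10296 + 7917\right) - 2353 = 18213 - 2353 = 15860$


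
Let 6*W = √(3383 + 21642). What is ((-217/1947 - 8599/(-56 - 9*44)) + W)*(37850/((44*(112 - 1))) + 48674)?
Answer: 1978672675312777/2149067448 + 594404165*√1001/14652 ≈ 2.2042e+6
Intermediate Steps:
W = 5*√1001/6 (W = √(3383 + 21642)/6 = √25025/6 = (5*√1001)/6 = 5*√1001/6 ≈ 26.365)
((-217/1947 - 8599/(-56 - 9*44)) + W)*(37850/((44*(112 - 1))) + 48674) = ((-217/1947 - 8599/(-56 - 9*44)) + 5*√1001/6)*(37850/((44*(112 - 1))) + 48674) = ((-217*1/1947 - 8599/(-56 - 396)) + 5*√1001/6)*(37850/((44*111)) + 48674) = ((-217/1947 - 8599/(-452)) + 5*√1001/6)*(37850/4884 + 48674) = ((-217/1947 - 8599*(-1/452)) + 5*√1001/6)*(37850*(1/4884) + 48674) = ((-217/1947 + 8599/452) + 5*√1001/6)*(18925/2442 + 48674) = (16644169/880044 + 5*√1001/6)*(118880833/2442) = 1978672675312777/2149067448 + 594404165*√1001/14652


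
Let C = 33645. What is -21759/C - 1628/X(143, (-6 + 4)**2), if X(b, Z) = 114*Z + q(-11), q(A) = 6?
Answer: -982223/235515 ≈ -4.1705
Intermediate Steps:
X(b, Z) = 6 + 114*Z (X(b, Z) = 114*Z + 6 = 6 + 114*Z)
-21759/C - 1628/X(143, (-6 + 4)**2) = -21759/33645 - 1628/(6 + 114*(-6 + 4)**2) = -21759*1/33645 - 1628/(6 + 114*(-2)**2) = -7253/11215 - 1628/(6 + 114*4) = -7253/11215 - 1628/(6 + 456) = -7253/11215 - 1628/462 = -7253/11215 - 1628*1/462 = -7253/11215 - 74/21 = -982223/235515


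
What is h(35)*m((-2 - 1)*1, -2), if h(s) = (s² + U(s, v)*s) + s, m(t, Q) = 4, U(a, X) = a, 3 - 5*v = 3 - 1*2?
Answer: 9940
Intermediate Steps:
v = ⅖ (v = ⅗ - (3 - 1*2)/5 = ⅗ - (3 - 2)/5 = ⅗ - ⅕*1 = ⅗ - ⅕ = ⅖ ≈ 0.40000)
h(s) = s + 2*s² (h(s) = (s² + s*s) + s = (s² + s²) + s = 2*s² + s = s + 2*s²)
h(35)*m((-2 - 1)*1, -2) = (35*(1 + 2*35))*4 = (35*(1 + 70))*4 = (35*71)*4 = 2485*4 = 9940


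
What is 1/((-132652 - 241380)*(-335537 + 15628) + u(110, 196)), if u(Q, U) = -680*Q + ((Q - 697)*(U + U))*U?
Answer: 1/119611027904 ≈ 8.3604e-12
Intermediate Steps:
u(Q, U) = -680*Q + 2*U²*(-697 + Q) (u(Q, U) = -680*Q + ((-697 + Q)*(2*U))*U = -680*Q + (2*U*(-697 + Q))*U = -680*Q + 2*U²*(-697 + Q))
1/((-132652 - 241380)*(-335537 + 15628) + u(110, 196)) = 1/((-132652 - 241380)*(-335537 + 15628) + (-1394*196² - 680*110 + 2*110*196²)) = 1/(-374032*(-319909) + (-1394*38416 - 74800 + 2*110*38416)) = 1/(119656203088 + (-53551904 - 74800 + 8451520)) = 1/(119656203088 - 45175184) = 1/119611027904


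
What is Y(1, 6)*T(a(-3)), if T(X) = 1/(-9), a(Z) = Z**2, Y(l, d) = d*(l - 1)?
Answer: 0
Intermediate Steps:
Y(l, d) = d*(-1 + l)
T(X) = -1/9 (T(X) = 1*(-1/9) = -1/9)
Y(1, 6)*T(a(-3)) = (6*(-1 + 1))*(-1/9) = (6*0)*(-1/9) = 0*(-1/9) = 0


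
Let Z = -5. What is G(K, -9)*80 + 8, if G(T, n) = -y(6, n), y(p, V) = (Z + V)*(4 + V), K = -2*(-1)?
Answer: -5592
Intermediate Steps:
K = 2
y(p, V) = (-5 + V)*(4 + V)
G(T, n) = 20 + n - n**2 (G(T, n) = -(-20 + n**2 - n) = 20 + n - n**2)
G(K, -9)*80 + 8 = (20 - 9 - 1*(-9)**2)*80 + 8 = (20 - 9 - 1*81)*80 + 8 = (20 - 9 - 81)*80 + 8 = -70*80 + 8 = -5600 + 8 = -5592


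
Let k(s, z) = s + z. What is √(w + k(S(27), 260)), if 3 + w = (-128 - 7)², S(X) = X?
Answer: √18509 ≈ 136.05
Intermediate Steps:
w = 18222 (w = -3 + (-128 - 7)² = -3 + (-135)² = -3 + 18225 = 18222)
√(w + k(S(27), 260)) = √(18222 + (27 + 260)) = √(18222 + 287) = √18509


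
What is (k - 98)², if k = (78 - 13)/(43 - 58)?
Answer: 94249/9 ≈ 10472.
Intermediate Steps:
k = -13/3 (k = 65/(-15) = 65*(-1/15) = -13/3 ≈ -4.3333)
(k - 98)² = (-13/3 - 98)² = (-307/3)² = 94249/9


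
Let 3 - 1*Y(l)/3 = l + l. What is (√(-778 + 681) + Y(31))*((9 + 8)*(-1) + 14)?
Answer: 531 - 3*I*√97 ≈ 531.0 - 29.547*I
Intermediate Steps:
Y(l) = 9 - 6*l (Y(l) = 9 - 3*(l + l) = 9 - 6*l)
(√(-778 + 681) + Y(31))*((9 + 8)*(-1) + 14) = (√(-778 + 681) + (9 - 6*31))*((9 + 8)*(-1) + 14) = (√(-97) + (9 - 186))*(17*(-1) + 14) = (I*√97 - 177)*(-17 + 14) = (-177 + I*√97)*(-3) = 531 - 3*I*√97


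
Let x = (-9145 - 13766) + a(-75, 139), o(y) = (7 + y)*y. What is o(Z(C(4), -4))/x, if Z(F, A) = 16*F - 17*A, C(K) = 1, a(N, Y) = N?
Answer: -1274/3831 ≈ -0.33255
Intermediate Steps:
Z(F, A) = -17*A + 16*F
o(y) = y*(7 + y)
x = -22986 (x = (-9145 - 13766) - 75 = -22911 - 75 = -22986)
o(Z(C(4), -4))/x = ((-17*(-4) + 16*1)*(7 + (-17*(-4) + 16*1)))/(-22986) = ((68 + 16)*(7 + (68 + 16)))*(-1/22986) = (84*(7 + 84))*(-1/22986) = (84*91)*(-1/22986) = 7644*(-1/22986) = -1274/3831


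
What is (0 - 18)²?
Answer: 324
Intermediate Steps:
(0 - 18)² = (-18)² = 324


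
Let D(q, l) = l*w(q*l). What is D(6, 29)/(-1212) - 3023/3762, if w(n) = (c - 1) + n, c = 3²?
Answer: -979988/189981 ≈ -5.1583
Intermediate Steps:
c = 9
w(n) = 8 + n (w(n) = (9 - 1) + n = 8 + n)
D(q, l) = l*(8 + l*q) (D(q, l) = l*(8 + q*l) = l*(8 + l*q))
D(6, 29)/(-1212) - 3023/3762 = (29*(8 + 29*6))/(-1212) - 3023/3762 = (29*(8 + 174))*(-1/1212) - 3023*1/3762 = (29*182)*(-1/1212) - 3023/3762 = 5278*(-1/1212) - 3023/3762 = -2639/606 - 3023/3762 = -979988/189981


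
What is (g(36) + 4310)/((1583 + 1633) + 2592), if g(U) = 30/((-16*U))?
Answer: 413755/557568 ≈ 0.74207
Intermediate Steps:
g(U) = -15/(8*U) (g(U) = 30*(-1/(16*U)) = -15/(8*U))
(g(36) + 4310)/((1583 + 1633) + 2592) = (-15/8/36 + 4310)/((1583 + 1633) + 2592) = (-15/8*1/36 + 4310)/(3216 + 2592) = (-5/96 + 4310)/5808 = (413755/96)*(1/5808) = 413755/557568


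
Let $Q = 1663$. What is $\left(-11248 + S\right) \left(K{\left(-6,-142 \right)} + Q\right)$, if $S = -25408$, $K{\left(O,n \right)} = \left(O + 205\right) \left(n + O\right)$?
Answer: $1018633584$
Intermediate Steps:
$K{\left(O,n \right)} = \left(205 + O\right) \left(O + n\right)$
$\left(-11248 + S\right) \left(K{\left(-6,-142 \right)} + Q\right) = \left(-11248 - 25408\right) \left(\left(\left(-6\right)^{2} + 205 \left(-6\right) + 205 \left(-142\right) - -852\right) + 1663\right) = - 36656 \left(\left(36 - 1230 - 29110 + 852\right) + 1663\right) = - 36656 \left(-29452 + 1663\right) = \left(-36656\right) \left(-27789\right) = 1018633584$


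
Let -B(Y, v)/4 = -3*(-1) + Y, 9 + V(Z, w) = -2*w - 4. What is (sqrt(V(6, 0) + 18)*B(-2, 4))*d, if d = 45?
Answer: -180*sqrt(5) ≈ -402.49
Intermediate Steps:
V(Z, w) = -13 - 2*w (V(Z, w) = -9 + (-2*w - 4) = -9 + (-4 - 2*w) = -13 - 2*w)
B(Y, v) = -12 - 4*Y (B(Y, v) = -4*(-3*(-1) + Y) = -4*(3 + Y) = -12 - 4*Y)
(sqrt(V(6, 0) + 18)*B(-2, 4))*d = (sqrt((-13 - 2*0) + 18)*(-12 - 4*(-2)))*45 = (sqrt((-13 + 0) + 18)*(-12 + 8))*45 = (sqrt(-13 + 18)*(-4))*45 = (sqrt(5)*(-4))*45 = -4*sqrt(5)*45 = -180*sqrt(5)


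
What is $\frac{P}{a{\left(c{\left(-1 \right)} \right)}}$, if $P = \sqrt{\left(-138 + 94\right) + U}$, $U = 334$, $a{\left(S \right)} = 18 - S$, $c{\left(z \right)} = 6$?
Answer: $\frac{\sqrt{290}}{12} \approx 1.4191$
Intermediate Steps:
$P = \sqrt{290}$ ($P = \sqrt{\left(-138 + 94\right) + 334} = \sqrt{-44 + 334} = \sqrt{290} \approx 17.029$)
$\frac{P}{a{\left(c{\left(-1 \right)} \right)}} = \frac{\sqrt{290}}{18 - 6} = \frac{\sqrt{290}}{12}$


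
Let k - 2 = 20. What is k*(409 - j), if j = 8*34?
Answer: 3014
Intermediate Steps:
k = 22 (k = 2 + 20 = 22)
j = 272
k*(409 - j) = 22*(409 - 1*272) = 22*(409 - 272) = 22*137 = 3014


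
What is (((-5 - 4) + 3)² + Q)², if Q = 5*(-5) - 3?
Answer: 64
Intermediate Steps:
Q = -28 (Q = -25 - 3 = -28)
(((-5 - 4) + 3)² + Q)² = (((-5 - 4) + 3)² - 28)² = ((-9 + 3)² - 28)² = ((-6)² - 28)² = (36 - 28)² = 8² = 64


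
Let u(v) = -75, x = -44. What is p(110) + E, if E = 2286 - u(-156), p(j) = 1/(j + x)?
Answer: 155827/66 ≈ 2361.0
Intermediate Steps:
p(j) = 1/(-44 + j) (p(j) = 1/(j - 44) = 1/(-44 + j))
E = 2361 (E = 2286 - 1*(-75) = 2286 + 75 = 2361)
p(110) + E = 1/(-44 + 110) + 2361 = 1/66 + 2361 = 155827/66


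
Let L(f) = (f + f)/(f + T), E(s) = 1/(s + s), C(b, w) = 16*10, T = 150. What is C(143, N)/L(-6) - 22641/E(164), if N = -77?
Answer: -7428168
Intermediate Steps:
C(b, w) = 160
E(s) = 1/(2*s)
L(f) = 2*f/(150 + f) (L(f) = (f + f)/(f + 150) = (2*f)/(150 + f) = 2*f/(150 + f))
C(143, N)/L(-6) - 22641/E(164) = 160/((2*(-6)/(150 - 6))) - 22641/((½)/164) = 160/((2*(-6)/144)) - 22641/((½)*(1/164)) = 160/((2*(-6)*(1/144))) - 22641/1/328 = 160/(-1/12) - 22641*328 = 160*(-12) - 7426248 = -1920 - 7426248 = -7428168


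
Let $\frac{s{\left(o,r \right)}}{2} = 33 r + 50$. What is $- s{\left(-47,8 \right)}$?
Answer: $-628$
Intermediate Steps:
$s{\left(o,r \right)} = 100 + 66 r$ ($s{\left(o,r \right)} = 2 \left(33 r + 50\right) = 2 \left(50 + 33 r\right) = 100 + 66 r$)
$- s{\left(-47,8 \right)} = - (100 + 66 \cdot 8) = - (100 + 528) = \left(-1\right) 628 = -628$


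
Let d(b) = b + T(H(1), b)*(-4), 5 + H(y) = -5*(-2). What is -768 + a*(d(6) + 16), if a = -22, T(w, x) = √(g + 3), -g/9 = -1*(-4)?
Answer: -1252 + 88*I*√33 ≈ -1252.0 + 505.52*I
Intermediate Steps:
g = -36 (g = -(-9)*(-4) = -9*4 = -36)
H(y) = 5 (H(y) = -5 - 5*(-2) = -5 + 10 = 5)
T(w, x) = I*√33 (T(w, x) = √(-36 + 3) = √(-33) = I*√33)
d(b) = b - 4*I*√33 (d(b) = b + (I*√33)*(-4) = b - 4*I*√33)
-768 + a*(d(6) + 16) = -768 - 22*((6 - 4*I*√33) + 16) = -768 - 22*(22 - 4*I*√33) = -768 + (-484 + 88*I*√33) = -1252 + 88*I*√33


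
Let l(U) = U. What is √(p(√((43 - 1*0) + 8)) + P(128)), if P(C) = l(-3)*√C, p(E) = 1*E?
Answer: √(√51 - 24*√2) ≈ 5.1768*I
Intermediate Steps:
p(E) = E
P(C) = -3*√C
√(p(√((43 - 1*0) + 8)) + P(128)) = √(√((43 - 1*0) + 8) - 24*√2) = √(√((43 + 0) + 8) - 24*√2) = √(√(43 + 8) - 24*√2) = √(√51 - 24*√2)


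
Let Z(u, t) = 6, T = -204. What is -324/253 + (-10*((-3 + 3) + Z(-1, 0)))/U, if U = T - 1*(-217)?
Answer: -19392/3289 ≈ -5.8960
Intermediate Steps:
U = 13 (U = -204 - 1*(-217) = -204 + 217 = 13)
-324/253 + (-10*((-3 + 3) + Z(-1, 0)))/U = -324/253 - 10*((-3 + 3) + 6)/13 = -324*1/253 - 10*(0 + 6)*(1/13) = -324/253 - 10*6*(1/13) = -324/253 - 60*1/13 = -324/253 - 60/13 = -19392/3289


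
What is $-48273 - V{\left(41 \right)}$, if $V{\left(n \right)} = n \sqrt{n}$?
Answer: $-48273 - 41 \sqrt{41} \approx -48536.0$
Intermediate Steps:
$V{\left(n \right)} = n^{\frac{3}{2}}$
$-48273 - V{\left(41 \right)} = -48273 - 41^{\frac{3}{2}} = -48273 - 41 \sqrt{41}$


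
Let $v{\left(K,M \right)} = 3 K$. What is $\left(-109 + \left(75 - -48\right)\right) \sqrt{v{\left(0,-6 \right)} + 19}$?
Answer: $14 \sqrt{19} \approx 61.025$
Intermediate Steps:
$\left(-109 + \left(75 - -48\right)\right) \sqrt{v{\left(0,-6 \right)} + 19} = \left(-109 + \left(75 - -48\right)\right) \sqrt{3 \cdot 0 + 19} = \left(-109 + \left(75 + 48\right)\right) \sqrt{0 + 19} = \left(-109 + 123\right) \sqrt{19} = 14 \sqrt{19}$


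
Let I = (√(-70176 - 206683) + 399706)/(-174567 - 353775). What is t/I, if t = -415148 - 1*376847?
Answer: 33450933262929348/31953032659 - 83688844458*I*√276859/31953032659 ≈ 1.0469e+6 - 1378.1*I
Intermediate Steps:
t = -791995 (t = -415148 - 376847 = -791995)
I = -199853/264171 - I*√276859/528342 (I = (√(-276859) + 399706)/(-528342) = (I*√276859 + 399706)*(-1/528342) = (399706 + I*√276859)*(-1/528342) = -199853/264171 - I*√276859/528342 ≈ -0.75653 - 0.0009959*I)
t/I = -791995/(-199853/264171 - I*√276859/528342)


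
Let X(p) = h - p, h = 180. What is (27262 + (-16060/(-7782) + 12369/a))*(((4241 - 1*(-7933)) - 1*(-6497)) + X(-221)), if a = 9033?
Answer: 6092290787835520/11715801 ≈ 5.2001e+8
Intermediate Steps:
X(p) = 180 - p
(27262 + (-16060/(-7782) + 12369/a))*(((4241 - 1*(-7933)) - 1*(-6497)) + X(-221)) = (27262 + (-16060/(-7782) + 12369/9033))*(((4241 - 1*(-7933)) - 1*(-6497)) + (180 - 1*(-221))) = (27262 + (-16060*(-1/7782) + 12369*(1/9033)))*(((4241 + 7933) + 6497) + (180 + 221)) = (27262 + (8030/3891 + 4123/3011))*((12174 + 6497) + 401) = (27262 + 40220923/11715801)*(18671 + 401) = (319436387785/11715801)*19072 = 6092290787835520/11715801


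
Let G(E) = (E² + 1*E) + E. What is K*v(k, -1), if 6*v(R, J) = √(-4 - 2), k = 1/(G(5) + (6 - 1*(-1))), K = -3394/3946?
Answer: -1697*I*√6/11838 ≈ -0.35114*I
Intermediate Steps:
G(E) = E² + 2*E (G(E) = (E² + E) + E = (E + E²) + E = E² + 2*E)
K = -1697/1973 (K = -3394*1/3946 = -1697/1973 ≈ -0.86011)
k = 1/42 (k = 1/(5*(2 + 5) + (6 - 1*(-1))) = 1/(5*7 + (6 + 1)) = 1/(35 + 7) = 1/42 ≈ 0.023810)
v(R, J) = I*√6/6 (v(R, J) = √(-4 - 2)/6 = √(-6)/6 = (I*√6)/6 = I*√6/6)
K*v(k, -1) = -1697*I*√6/11838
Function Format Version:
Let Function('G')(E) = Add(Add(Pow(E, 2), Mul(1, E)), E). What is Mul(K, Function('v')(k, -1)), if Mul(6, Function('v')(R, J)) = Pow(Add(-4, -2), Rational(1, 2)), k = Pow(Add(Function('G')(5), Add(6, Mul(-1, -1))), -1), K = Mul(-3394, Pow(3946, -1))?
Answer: Mul(Rational(-1697, 11838), I, Pow(6, Rational(1, 2))) ≈ Mul(-0.35114, I)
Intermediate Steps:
Function('G')(E) = Add(Pow(E, 2), Mul(2, E)) (Function('G')(E) = Add(Add(Pow(E, 2), E), E) = Add(Add(E, Pow(E, 2)), E) = Add(Pow(E, 2), Mul(2, E)))
K = Rational(-1697, 1973) (K = Mul(-3394, Rational(1, 3946)) = Rational(-1697, 1973) ≈ -0.86011)
k = Rational(1, 42) (k = Pow(Add(Mul(5, Add(2, 5)), Add(6, Mul(-1, -1))), -1) = Pow(Add(Mul(5, 7), Add(6, 1)), -1) = Pow(Add(35, 7), -1) = Pow(42, -1) = Rational(1, 42) ≈ 0.023810)
Function('v')(R, J) = Mul(Rational(1, 6), I, Pow(6, Rational(1, 2))) (Function('v')(R, J) = Mul(Rational(1, 6), Pow(Add(-4, -2), Rational(1, 2))) = Mul(Rational(1, 6), Pow(-6, Rational(1, 2))) = Mul(Rational(1, 6), Mul(I, Pow(6, Rational(1, 2)))) = Mul(Rational(1, 6), I, Pow(6, Rational(1, 2))))
Mul(K, Function('v')(k, -1)) = Mul(Rational(-1697, 1973), Mul(Rational(1, 6), I, Pow(6, Rational(1, 2)))) = Mul(Rational(-1697, 11838), I, Pow(6, Rational(1, 2)))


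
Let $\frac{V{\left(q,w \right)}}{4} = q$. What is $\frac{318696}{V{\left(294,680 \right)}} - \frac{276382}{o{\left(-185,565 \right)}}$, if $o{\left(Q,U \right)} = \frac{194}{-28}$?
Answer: $\frac{3895635}{97} \approx 40161.0$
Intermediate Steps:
$V{\left(q,w \right)} = 4 q$
$o{\left(Q,U \right)} = - \frac{97}{14}$ ($o{\left(Q,U \right)} = 194 \left(- \frac{1}{28}\right) = - \frac{97}{14}$)
$\frac{318696}{V{\left(294,680 \right)}} - \frac{276382}{o{\left(-185,565 \right)}} = \frac{318696}{4 \cdot 294} - \frac{276382}{- \frac{97}{14}} = \frac{318696}{1176} - - \frac{3869348}{97} = 318696 \cdot \frac{1}{1176} + \frac{3869348}{97} = 271 + \frac{3869348}{97} = \frac{3895635}{97}$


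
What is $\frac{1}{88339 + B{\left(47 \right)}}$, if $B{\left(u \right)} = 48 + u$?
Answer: $\frac{1}{88434} \approx 1.1308 \cdot 10^{-5}$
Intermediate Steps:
$\frac{1}{88339 + B{\left(47 \right)}} = \frac{1}{88339 + \left(48 + 47\right)} = \frac{1}{88339 + 95} = \frac{1}{88434}$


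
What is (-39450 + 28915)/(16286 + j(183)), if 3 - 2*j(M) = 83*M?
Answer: -10535/8693 ≈ -1.2119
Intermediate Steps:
j(M) = 3/2 - 83*M/2
(-39450 + 28915)/(16286 + j(183)) = (-39450 + 28915)/(16286 + (3/2 - 83/2*183)) = -10535/(16286 + (3/2 - 15189/2)) = -10535/(16286 - 7593) = -10535/8693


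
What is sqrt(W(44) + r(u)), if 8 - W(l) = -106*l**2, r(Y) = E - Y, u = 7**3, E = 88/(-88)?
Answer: 4*sqrt(12805) ≈ 452.64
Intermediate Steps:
E = -1 (E = 88*(-1/88) = -1)
u = 343
r(Y) = -1 - Y
W(l) = 8 + 106*l**2 (W(l) = 8 - (-106)*l**2 = 8 + 106*l**2)
sqrt(W(44) + r(u)) = sqrt((8 + 106*44**2) + (-1 - 1*343)) = sqrt((8 + 106*1936) + (-1 - 343)) = sqrt((8 + 205216) - 344) = sqrt(205224 - 344) = sqrt(204880) = 4*sqrt(12805)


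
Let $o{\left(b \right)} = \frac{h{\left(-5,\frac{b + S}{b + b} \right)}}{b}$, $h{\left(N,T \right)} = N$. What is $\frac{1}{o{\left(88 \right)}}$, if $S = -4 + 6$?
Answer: $- \frac{88}{5} \approx -17.6$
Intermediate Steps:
$S = 2$
$o{\left(b \right)} = - \frac{5}{b}$
$\frac{1}{o{\left(88 \right)}} = \frac{1}{\left(-5\right) \frac{1}{88}} = \frac{1}{- \frac{5}{88}} = - \frac{88}{5}$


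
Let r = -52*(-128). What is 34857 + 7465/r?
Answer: 232015657/6656 ≈ 34858.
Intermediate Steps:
r = 6656
34857 + 7465/r = 34857 + 7465/6656 = 232015657/6656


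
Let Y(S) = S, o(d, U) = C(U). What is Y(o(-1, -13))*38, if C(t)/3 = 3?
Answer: 342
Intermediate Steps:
C(t) = 9 (C(t) = 3*3 = 9)
o(d, U) = 9
Y(o(-1, -13))*38 = 9*38 = 342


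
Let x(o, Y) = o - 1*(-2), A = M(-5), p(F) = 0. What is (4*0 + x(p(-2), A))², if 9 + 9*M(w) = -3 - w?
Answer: 4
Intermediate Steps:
M(w) = -4/3 - w/9 (M(w) = -1 + (-3 - w)/9 = -1 + (-⅓ - w/9) = -4/3 - w/9)
A = -7/9 (A = -4/3 - ⅑*(-5) = -4/3 + 5/9 = -7/9 ≈ -0.77778)
x(o, Y) = 2 + o (x(o, Y) = o + 2 = 2 + o)
(4*0 + x(p(-2), A))² = (4*0 + (2 + 0))² = (0 + 2)² = 2² = 4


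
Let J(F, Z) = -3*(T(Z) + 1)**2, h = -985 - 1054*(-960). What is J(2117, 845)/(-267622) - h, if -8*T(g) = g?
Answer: -17313728254133/17127808 ≈ -1.0109e+6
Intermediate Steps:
h = 1010855 (h = -985 + 1011840 = 1010855)
T(g) = -g/8
J(F, Z) = -3*(1 - Z/8)**2 (J(F, Z) = -3*(-Z/8 + 1)**2 = -3*(1 - Z/8)**2)
J(2117, 845)/(-267622) - h = -3*(-8 + 845)**2/64/(-267622) - 1*1010855 = -3/64*837**2*(-1/267622) - 1010855 = -3/64*700569*(-1/267622) - 1010855 = -2101707/64*(-1/267622) - 1010855 = 2101707/17127808 - 1010855 = -17313728254133/17127808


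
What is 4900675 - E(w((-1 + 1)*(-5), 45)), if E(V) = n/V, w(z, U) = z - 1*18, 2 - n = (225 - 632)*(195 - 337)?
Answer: 14692393/3 ≈ 4.8975e+6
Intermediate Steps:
n = -57792 (n = 2 - (225 - 632)*(195 - 337) = 2 - (-407)*(-142) = 2 - 1*57794 = 2 - 57794 = -57792)
w(z, U) = -18 + z (w(z, U) = z - 18 = -18 + z)
E(V) = -57792/V
4900675 - E(w((-1 + 1)*(-5), 45)) = 4900675 - (-57792)/(-18 + (-1 + 1)*(-5)) = 4900675 - (-57792)/(-18 + 0*(-5)) = 4900675 - (-57792)/(-18 + 0) = 4900675 - (-57792)/(-18) = 4900675 - (-57792)*(-1)/18 = 4900675 - 1*9632/3 = 4900675 - 9632/3 = 14692393/3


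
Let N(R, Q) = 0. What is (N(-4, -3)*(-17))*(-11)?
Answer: 0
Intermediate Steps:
(N(-4, -3)*(-17))*(-11) = (0*(-17))*(-11) = 0*(-11) = 0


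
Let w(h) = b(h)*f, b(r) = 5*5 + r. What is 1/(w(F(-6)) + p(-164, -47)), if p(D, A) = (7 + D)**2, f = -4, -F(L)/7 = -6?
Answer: 1/24381 ≈ 4.1016e-5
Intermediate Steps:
F(L) = 42 (F(L) = -7*(-6) = 42)
b(r) = 25 + r
w(h) = -100 - 4*h (w(h) = (25 + h)*(-4) = -100 - 4*h)
1/(w(F(-6)) + p(-164, -47)) = 1/((-100 - 4*42) + (7 - 164)**2) = 1/((-100 - 168) + (-157)**2) = 1/(-268 + 24649) = 1/24381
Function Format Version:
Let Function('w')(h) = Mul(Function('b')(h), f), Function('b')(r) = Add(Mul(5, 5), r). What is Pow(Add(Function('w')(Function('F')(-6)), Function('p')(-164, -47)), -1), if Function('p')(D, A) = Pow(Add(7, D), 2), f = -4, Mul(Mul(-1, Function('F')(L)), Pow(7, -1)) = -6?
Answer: Rational(1, 24381) ≈ 4.1016e-5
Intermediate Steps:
Function('F')(L) = 42 (Function('F')(L) = Mul(-7, -6) = 42)
Function('b')(r) = Add(25, r)
Function('w')(h) = Add(-100, Mul(-4, h)) (Function('w')(h) = Mul(Add(25, h), -4) = Add(-100, Mul(-4, h)))
Pow(Add(Function('w')(Function('F')(-6)), Function('p')(-164, -47)), -1) = Pow(Add(Add(-100, Mul(-4, 42)), Pow(Add(7, -164), 2)), -1) = Pow(Add(Add(-100, -168), Pow(-157, 2)), -1) = Pow(Add(-268, 24649), -1) = Pow(24381, -1) = Rational(1, 24381)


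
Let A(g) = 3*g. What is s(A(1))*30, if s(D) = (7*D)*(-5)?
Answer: -3150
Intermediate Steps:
s(D) = -35*D
s(A(1))*30 = -105*30 = -3150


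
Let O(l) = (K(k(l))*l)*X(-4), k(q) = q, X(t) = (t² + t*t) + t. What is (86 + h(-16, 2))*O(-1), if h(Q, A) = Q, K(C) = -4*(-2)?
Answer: -15680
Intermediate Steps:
X(t) = t + 2*t² (X(t) = (t² + t²) + t = 2*t² + t = t + 2*t²)
K(C) = 8
O(l) = 224*l (O(l) = (8*l)*(-4*(1 + 2*(-4))) = (8*l)*(-4*(1 - 8)) = (8*l)*(-4*(-7)) = (8*l)*28 = 224*l)
(86 + h(-16, 2))*O(-1) = (86 - 16)*(224*(-1)) = 70*(-224) = -15680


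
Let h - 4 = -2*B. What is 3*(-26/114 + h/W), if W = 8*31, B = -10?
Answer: -232/589 ≈ -0.39389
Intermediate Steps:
h = 24 (h = 4 - 2*(-10) = 4 + 20 = 24)
W = 248
3*(-26/114 + h/W) = 3*(-26/114 + 24/248) = 3*(-26*1/114 + 24*(1/248)) = 3*(-13/57 + 3/31) = 3*(-232/1767) = -232/589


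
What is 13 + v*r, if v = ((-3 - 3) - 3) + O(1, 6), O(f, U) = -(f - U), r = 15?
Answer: -47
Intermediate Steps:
O(f, U) = U - f
v = -4 (v = ((-3 - 3) - 3) + (6 - 1*1) = (-6 - 3) + (6 - 1) = -9 + 5 = -4)
13 + v*r = 13 - 4*15 = 13 - 60 = -47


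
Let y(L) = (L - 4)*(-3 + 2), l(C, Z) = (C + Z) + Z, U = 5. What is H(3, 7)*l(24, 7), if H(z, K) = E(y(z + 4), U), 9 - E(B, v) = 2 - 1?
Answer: 304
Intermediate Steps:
l(C, Z) = C + 2*Z
y(L) = 4 - L (y(L) = (-4 + L)*(-1) = 4 - L)
E(B, v) = 8 (E(B, v) = 9 - (2 - 1) = 9 - 1*1 = 9 - 1 = 8)
H(z, K) = 8
H(3, 7)*l(24, 7) = 8*(24 + 2*7) = 8*(24 + 14) = 8*38 = 304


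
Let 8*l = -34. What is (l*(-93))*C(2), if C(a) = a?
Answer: 1581/2 ≈ 790.50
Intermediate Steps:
l = -17/4 (l = (⅛)*(-34) = -17/4 ≈ -4.2500)
(l*(-93))*C(2) = -17/4*(-93)*2 = (1581/4)*2 = 1581/2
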